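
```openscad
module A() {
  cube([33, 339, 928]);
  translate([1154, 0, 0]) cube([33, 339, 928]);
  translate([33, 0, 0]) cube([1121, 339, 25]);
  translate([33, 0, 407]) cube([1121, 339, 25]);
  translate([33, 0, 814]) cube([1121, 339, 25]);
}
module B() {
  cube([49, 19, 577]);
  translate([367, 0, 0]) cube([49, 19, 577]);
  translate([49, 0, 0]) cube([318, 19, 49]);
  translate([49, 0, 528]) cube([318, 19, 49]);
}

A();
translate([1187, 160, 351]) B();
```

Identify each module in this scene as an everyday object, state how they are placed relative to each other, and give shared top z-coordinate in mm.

Both tops at z = 928 mm.

A is a bookshelf. B is a picture frame. The picture frame is beside the bookshelf with their tops flush at z = 928. The shared top z-coordinate is 928 mm.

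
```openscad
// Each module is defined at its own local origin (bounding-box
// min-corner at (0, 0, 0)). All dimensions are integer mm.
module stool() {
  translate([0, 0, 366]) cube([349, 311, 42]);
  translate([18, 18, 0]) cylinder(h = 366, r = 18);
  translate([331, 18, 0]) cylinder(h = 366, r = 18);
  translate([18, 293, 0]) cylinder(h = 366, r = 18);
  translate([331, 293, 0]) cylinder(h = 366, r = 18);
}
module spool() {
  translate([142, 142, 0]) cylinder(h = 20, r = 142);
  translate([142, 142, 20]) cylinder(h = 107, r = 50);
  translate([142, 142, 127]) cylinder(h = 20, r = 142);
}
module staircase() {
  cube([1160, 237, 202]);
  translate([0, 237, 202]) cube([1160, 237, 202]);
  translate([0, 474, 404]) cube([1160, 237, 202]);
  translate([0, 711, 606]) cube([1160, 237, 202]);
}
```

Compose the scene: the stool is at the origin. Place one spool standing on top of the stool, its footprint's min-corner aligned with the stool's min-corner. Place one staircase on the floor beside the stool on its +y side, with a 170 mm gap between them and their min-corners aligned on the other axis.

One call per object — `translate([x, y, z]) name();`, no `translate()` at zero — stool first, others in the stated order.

stool();
translate([0, 0, 408]) spool();
translate([0, 481, 0]) staircase();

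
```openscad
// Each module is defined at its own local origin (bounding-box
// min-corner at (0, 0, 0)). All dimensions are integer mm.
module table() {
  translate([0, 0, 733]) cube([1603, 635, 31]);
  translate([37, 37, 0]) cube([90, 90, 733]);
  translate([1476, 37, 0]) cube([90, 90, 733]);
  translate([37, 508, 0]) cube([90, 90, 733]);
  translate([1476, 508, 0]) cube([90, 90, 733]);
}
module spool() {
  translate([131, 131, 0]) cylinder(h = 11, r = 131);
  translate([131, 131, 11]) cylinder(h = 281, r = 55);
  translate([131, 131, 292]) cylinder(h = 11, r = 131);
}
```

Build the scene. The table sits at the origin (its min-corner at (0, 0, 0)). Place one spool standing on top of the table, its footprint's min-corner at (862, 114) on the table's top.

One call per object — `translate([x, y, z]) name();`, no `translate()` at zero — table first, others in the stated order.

table();
translate([862, 114, 764]) spool();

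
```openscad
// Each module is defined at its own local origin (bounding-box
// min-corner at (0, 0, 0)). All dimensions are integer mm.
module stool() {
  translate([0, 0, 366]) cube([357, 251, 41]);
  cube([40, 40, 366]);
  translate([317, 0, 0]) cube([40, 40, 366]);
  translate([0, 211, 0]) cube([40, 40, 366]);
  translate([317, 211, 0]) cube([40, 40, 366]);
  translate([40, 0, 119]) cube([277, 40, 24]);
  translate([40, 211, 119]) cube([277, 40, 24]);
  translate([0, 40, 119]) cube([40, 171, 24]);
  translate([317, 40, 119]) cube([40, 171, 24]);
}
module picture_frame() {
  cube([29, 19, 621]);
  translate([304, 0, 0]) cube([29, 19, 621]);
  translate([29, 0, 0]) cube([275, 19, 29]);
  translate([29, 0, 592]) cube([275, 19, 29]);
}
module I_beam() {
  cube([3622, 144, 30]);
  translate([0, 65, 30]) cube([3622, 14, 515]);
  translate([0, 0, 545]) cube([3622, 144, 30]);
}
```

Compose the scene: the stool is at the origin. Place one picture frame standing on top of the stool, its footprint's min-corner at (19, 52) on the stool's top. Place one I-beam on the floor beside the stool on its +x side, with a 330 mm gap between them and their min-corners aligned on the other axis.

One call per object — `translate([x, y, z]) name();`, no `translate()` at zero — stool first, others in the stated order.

stool();
translate([19, 52, 407]) picture_frame();
translate([687, 0, 0]) I_beam();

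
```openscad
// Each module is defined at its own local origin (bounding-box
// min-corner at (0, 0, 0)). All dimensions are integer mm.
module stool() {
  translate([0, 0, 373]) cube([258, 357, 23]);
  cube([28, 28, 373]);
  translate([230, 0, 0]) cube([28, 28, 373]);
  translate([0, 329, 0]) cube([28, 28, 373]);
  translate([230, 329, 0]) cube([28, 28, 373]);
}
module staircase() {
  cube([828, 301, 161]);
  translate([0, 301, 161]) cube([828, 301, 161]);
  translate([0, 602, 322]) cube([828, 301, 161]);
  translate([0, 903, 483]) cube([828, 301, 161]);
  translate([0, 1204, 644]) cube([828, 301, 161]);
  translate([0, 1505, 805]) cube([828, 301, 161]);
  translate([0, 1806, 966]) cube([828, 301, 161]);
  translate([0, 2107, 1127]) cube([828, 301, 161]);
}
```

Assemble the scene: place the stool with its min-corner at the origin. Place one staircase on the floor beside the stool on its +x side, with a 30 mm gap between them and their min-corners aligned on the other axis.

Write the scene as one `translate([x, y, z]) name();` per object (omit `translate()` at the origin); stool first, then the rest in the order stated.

stool();
translate([288, 0, 0]) staircase();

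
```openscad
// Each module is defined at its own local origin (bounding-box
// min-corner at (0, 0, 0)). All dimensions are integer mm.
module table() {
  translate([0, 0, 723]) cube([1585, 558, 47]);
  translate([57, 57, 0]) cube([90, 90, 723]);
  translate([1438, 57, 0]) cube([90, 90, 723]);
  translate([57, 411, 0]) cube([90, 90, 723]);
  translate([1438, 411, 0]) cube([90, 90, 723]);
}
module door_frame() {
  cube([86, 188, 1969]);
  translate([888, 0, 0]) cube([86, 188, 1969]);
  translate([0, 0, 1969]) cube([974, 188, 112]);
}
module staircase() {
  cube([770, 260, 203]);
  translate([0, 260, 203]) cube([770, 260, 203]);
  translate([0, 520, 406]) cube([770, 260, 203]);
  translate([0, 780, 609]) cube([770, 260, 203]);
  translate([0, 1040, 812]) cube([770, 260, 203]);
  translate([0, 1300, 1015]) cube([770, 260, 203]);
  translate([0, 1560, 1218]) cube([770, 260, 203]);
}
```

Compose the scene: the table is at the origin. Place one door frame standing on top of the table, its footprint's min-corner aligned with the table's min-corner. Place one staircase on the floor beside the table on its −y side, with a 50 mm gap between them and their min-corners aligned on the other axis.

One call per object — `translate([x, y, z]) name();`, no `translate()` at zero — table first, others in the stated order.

table();
translate([0, 0, 770]) door_frame();
translate([0, -1870, 0]) staircase();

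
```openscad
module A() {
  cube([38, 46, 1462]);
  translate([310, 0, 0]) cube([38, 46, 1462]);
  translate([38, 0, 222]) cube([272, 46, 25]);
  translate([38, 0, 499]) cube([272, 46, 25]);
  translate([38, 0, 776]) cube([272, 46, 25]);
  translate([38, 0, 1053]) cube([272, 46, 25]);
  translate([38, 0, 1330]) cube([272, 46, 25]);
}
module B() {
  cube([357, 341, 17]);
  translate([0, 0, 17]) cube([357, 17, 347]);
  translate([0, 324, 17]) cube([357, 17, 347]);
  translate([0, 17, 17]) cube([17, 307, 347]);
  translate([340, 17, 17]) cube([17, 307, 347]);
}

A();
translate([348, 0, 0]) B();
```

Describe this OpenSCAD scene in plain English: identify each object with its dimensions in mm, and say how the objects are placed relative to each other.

A is a straight ladder. Two 38×46 mm vertical rails, 1462 mm tall, stand 348 mm apart (outside-to-outside) with their front faces coplanar on the −y side. 5 rungs, each 46 mm deep and 25 mm tall, span between the inner faces of the rails, front faces flush with the rails. The lowest rung's underside is at z = 222 mm and rungs are spaced 277 mm apart (underside to underside).

B is an open-topped rectangular box: outside dimensions 357×341×364 mm, with a uniform wall and base thickness of 17 mm. The base is a full 357×341 slab on the floor; four walls sit on top of the base. The front and back walls (the −y and +y sides) span the full width; the two side walls fit between them.

The open box is against the ladder's +x side, with their −y faces flush.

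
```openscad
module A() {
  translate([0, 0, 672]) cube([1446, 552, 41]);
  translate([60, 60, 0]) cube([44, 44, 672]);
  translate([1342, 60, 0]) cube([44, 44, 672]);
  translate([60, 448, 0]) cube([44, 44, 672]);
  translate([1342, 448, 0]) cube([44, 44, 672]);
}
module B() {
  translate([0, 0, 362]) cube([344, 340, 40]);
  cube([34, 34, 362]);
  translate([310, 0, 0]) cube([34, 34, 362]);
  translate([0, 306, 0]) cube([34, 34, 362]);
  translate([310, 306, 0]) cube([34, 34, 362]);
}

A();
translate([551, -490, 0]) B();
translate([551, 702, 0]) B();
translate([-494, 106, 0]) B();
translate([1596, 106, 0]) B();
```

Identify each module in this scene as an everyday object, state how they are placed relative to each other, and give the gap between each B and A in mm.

Each stool's nearest face is 150 mm from the table's bounding box.

A is a table. B is a stool. Four stools sit around the table at the −y, +y, −x, +x sides. The gap between each stool and the table is 150 mm.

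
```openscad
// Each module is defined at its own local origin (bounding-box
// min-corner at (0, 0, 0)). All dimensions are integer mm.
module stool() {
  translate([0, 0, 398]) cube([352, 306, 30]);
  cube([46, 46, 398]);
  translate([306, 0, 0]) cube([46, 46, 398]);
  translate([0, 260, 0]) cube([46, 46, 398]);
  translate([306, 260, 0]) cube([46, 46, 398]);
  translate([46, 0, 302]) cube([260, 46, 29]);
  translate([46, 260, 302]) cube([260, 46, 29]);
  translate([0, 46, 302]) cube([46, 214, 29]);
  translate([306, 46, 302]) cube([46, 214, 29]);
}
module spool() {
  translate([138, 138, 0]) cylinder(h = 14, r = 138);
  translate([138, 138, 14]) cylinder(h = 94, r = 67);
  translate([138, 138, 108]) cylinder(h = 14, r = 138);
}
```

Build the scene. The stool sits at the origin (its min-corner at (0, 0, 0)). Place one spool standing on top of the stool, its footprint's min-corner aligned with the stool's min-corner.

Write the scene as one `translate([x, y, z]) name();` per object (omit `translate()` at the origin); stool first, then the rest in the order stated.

stool();
translate([0, 0, 428]) spool();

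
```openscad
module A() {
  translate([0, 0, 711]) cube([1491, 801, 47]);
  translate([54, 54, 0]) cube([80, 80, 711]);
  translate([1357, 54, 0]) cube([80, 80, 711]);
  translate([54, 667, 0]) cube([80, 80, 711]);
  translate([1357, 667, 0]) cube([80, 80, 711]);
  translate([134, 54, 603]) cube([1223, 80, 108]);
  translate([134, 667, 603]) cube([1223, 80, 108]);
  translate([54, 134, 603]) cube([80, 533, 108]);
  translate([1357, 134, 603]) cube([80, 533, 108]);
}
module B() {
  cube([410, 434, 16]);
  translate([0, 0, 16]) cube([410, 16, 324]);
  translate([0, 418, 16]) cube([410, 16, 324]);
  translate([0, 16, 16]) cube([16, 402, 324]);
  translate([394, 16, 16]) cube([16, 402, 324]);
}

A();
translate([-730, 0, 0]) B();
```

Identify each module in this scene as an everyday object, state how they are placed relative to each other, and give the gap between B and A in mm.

The open box's nearest face is 320 mm from the table's −x face.

A is a table. B is an open box. The open box is on the floor beside the table on its −x side. The gap between the open box and the table is 320 mm.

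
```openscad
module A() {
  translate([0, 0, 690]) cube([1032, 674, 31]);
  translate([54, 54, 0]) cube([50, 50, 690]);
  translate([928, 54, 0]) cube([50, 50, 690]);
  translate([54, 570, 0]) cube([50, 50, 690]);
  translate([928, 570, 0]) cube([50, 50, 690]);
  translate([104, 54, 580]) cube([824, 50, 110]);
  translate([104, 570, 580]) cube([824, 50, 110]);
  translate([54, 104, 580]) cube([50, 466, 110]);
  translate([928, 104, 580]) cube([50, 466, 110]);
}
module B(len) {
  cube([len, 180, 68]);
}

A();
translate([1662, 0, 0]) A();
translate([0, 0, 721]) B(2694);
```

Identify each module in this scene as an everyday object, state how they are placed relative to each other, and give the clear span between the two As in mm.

Second table starts at x = 1662; first ends at x = 1032; clear span = 1662 − 1032 = 630 mm.

A is a table. B is a beam. A beam spans the tops of two tables. The clear span between the two tables is 630 mm.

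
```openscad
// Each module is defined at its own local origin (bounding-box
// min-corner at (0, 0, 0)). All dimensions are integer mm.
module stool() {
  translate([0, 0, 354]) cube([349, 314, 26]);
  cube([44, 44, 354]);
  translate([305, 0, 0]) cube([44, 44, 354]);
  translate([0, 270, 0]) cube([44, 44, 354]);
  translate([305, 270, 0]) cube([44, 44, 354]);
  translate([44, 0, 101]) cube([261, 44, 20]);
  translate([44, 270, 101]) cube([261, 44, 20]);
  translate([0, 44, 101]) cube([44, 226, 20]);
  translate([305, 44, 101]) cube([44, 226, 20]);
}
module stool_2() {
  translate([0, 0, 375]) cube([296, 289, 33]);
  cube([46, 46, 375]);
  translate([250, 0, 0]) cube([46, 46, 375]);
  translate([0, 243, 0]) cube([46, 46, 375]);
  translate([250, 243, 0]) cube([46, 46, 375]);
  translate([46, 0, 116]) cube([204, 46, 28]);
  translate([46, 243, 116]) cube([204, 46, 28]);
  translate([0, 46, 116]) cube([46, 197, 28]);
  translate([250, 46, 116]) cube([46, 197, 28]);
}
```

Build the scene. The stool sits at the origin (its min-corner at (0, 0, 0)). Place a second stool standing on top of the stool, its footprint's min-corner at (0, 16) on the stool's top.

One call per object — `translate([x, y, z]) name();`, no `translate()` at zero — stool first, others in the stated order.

stool();
translate([0, 16, 380]) stool_2();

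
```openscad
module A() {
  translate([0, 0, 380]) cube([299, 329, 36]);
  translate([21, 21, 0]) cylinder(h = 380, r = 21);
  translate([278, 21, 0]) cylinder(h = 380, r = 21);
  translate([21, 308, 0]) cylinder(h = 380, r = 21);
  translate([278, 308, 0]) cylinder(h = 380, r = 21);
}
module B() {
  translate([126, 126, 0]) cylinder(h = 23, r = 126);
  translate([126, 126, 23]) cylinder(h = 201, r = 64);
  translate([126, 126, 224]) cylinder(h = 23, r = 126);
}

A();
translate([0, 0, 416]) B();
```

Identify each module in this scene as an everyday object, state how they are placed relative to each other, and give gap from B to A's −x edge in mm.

The spool's min-x is at 0; the stool's min-x is 0; gap = 0 mm.

A is a stool. B is a spool. The spool is on top of the stool. The gap from the spool to the stool's −x edge is 0 mm.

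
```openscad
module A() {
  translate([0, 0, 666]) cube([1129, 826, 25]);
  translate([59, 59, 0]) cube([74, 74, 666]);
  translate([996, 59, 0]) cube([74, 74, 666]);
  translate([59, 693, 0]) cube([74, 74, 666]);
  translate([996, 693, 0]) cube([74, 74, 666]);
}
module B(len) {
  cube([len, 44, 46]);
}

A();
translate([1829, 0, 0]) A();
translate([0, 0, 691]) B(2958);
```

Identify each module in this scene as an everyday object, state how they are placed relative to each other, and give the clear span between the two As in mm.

Second table starts at x = 1829; first ends at x = 1129; clear span = 1829 − 1129 = 700 mm.

A is a table. B is a beam. A beam spans the tops of two tables. The clear span between the two tables is 700 mm.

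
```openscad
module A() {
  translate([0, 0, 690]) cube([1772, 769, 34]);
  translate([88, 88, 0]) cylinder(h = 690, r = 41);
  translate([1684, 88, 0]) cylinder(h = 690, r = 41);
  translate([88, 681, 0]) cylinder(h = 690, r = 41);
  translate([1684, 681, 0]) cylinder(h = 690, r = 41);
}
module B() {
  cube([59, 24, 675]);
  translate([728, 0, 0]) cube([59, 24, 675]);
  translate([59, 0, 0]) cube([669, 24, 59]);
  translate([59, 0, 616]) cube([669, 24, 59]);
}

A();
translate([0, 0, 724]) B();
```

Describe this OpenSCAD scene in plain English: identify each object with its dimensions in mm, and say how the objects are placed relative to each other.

A is a table: top 1772 mm (x) × 769 mm (y), 34 mm thick, upper face at z = 724 mm, on four round legs of 82 mm diameter, each leg's bounding box inset 47 mm from the nearest pair of top edges, running from z = 0 to the bottom of the top.

B is a picture frame with a 669×557 mm rectangular opening (x by z) and a uniform 59 mm border on every side. Frame depth is 24 mm along y. It is built from two vertical stiles running the full outside height and two horizontal rails spanning the gap between the stiles.

The picture frame is on top of the table.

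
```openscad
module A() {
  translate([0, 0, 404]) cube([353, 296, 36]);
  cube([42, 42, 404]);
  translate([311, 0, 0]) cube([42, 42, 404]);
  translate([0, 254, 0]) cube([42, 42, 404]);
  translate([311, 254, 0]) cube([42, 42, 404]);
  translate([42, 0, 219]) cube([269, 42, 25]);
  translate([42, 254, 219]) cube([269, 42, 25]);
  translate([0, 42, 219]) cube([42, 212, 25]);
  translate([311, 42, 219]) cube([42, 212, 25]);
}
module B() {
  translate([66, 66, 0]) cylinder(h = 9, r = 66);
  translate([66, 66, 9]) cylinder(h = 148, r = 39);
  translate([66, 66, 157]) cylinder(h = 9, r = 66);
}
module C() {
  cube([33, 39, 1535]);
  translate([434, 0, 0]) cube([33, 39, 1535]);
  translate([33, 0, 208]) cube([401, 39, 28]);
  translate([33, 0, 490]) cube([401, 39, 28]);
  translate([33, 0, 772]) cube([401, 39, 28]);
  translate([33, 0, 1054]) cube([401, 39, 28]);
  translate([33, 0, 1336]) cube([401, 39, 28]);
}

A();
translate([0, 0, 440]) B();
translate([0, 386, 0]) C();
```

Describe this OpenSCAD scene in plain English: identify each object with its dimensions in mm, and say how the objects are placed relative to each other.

A is a four-legged stool. The seat is a 353×296×36 mm slab whose top surface is at z = 440 mm; four square legs, each 42×42 mm in cross-section, run from the floor (z = 0) to the underside of the seat, each flush with a corner of the seat. Four stretchers, 42 mm wide and 25 mm tall, connect adjacent legs with their undersides at z = 219 mm, each running between the inner faces of the legs it joins and aligned with the legs' outer faces on the other axis.

B is a spool: two coaxial disc flanges of radius 66 mm and thickness 9 mm, joined by a core cylinder of radius 39 mm and height 148 mm. The lower flange rests on z = 0 and the three cylinders share a vertical axis.

C is a straight ladder. Two 33×39 mm vertical rails, 1535 mm tall, stand 467 mm apart (outside-to-outside) with their front faces coplanar on the −y side. 5 rungs, each 39 mm deep and 28 mm tall, span between the inner faces of the rails, front faces flush with the rails. The lowest rung's underside is at z = 208 mm and rungs are spaced 282 mm apart (underside to underside).

The spool is on top of the stool. The ladder is on the floor beside the stool on its +y side.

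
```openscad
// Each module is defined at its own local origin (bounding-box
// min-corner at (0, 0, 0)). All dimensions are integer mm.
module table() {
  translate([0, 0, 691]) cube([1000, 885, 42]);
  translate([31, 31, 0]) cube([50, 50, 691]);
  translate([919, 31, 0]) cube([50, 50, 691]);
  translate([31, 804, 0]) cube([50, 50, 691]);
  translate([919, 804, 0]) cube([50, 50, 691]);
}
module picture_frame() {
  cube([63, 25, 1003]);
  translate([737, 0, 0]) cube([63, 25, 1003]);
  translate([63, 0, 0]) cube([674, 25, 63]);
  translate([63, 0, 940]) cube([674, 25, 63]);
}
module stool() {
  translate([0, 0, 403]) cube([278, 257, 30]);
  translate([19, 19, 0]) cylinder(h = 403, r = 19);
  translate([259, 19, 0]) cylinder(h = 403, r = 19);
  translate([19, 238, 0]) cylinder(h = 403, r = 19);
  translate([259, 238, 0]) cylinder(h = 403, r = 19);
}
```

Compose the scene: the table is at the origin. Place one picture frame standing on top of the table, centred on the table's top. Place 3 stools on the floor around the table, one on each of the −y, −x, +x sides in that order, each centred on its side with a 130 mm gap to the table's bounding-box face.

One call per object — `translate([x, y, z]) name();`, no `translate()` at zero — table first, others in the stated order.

table();
translate([100, 430, 733]) picture_frame();
translate([361, -387, 0]) stool();
translate([-408, 314, 0]) stool();
translate([1130, 314, 0]) stool();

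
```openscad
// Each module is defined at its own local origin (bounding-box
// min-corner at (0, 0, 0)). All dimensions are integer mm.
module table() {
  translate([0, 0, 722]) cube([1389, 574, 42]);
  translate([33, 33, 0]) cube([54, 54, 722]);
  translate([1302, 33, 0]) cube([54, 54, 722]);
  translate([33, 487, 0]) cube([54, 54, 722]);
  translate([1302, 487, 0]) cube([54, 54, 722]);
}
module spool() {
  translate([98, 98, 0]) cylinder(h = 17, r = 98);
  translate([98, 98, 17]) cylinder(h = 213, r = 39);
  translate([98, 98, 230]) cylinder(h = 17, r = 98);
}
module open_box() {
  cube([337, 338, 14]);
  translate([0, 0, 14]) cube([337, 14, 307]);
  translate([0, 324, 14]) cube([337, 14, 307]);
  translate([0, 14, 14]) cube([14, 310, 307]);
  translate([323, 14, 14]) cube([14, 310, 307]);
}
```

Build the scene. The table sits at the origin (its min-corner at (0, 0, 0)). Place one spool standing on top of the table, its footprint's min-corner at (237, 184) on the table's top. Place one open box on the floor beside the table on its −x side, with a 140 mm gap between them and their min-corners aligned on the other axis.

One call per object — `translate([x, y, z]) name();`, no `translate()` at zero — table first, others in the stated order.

table();
translate([237, 184, 764]) spool();
translate([-477, 0, 0]) open_box();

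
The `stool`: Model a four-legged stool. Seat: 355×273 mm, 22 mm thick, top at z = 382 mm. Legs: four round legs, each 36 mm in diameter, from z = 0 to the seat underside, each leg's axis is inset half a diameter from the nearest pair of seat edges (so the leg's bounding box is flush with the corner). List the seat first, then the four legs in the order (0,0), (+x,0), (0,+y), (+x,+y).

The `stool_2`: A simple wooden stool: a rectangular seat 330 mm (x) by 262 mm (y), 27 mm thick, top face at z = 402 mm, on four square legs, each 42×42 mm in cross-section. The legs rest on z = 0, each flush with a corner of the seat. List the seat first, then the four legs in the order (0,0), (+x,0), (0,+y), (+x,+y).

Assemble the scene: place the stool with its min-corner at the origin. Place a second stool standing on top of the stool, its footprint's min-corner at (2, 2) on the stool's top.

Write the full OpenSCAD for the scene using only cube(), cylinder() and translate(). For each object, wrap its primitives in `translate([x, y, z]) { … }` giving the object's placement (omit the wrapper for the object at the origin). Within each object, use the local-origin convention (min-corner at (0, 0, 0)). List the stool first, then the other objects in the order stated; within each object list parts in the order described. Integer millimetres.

translate([0, 0, 360]) cube([355, 273, 22]);
translate([18, 18, 0]) cylinder(h = 360, r = 18);
translate([337, 18, 0]) cylinder(h = 360, r = 18);
translate([18, 255, 0]) cylinder(h = 360, r = 18);
translate([337, 255, 0]) cylinder(h = 360, r = 18);
translate([2, 2, 382]) {
  translate([0, 0, 375]) cube([330, 262, 27]);
  cube([42, 42, 375]);
  translate([288, 0, 0]) cube([42, 42, 375]);
  translate([0, 220, 0]) cube([42, 42, 375]);
  translate([288, 220, 0]) cube([42, 42, 375]);
}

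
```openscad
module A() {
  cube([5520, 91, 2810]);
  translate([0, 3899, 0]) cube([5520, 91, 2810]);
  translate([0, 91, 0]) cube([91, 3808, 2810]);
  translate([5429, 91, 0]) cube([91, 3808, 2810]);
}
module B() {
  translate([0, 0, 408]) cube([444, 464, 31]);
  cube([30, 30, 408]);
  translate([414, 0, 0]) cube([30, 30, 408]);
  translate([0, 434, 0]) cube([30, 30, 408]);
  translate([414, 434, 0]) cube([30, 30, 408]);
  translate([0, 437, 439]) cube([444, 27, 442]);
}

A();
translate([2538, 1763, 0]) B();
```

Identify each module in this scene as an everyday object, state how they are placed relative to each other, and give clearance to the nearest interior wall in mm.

A is a house frame. B is a chair. The chair sits inside the house frame, centred. The clearance to the nearest interior wall is 1672 mm.

Clearances: x = 2447, y = 1672; minimum 1672 mm.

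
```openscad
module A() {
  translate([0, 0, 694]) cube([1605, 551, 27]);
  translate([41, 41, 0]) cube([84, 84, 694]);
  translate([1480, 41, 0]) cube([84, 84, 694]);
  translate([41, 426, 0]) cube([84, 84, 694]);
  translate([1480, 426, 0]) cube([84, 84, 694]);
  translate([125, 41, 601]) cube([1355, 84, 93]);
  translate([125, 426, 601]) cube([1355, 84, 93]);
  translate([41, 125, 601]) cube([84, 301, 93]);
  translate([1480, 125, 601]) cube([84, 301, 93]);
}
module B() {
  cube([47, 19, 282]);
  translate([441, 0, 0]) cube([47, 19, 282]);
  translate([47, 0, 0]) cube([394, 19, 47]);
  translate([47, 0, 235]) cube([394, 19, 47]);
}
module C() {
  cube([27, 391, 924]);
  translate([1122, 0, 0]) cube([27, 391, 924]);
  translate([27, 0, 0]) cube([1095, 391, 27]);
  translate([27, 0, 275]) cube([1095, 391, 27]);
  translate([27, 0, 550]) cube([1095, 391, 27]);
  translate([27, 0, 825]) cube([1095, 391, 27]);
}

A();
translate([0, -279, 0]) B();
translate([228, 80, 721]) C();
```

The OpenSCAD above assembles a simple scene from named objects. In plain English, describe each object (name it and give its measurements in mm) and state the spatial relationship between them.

A is a rectangular dining table. The top is 1605×551×27 mm with its upper surface at z = 721 mm. It stands on four 84×84 mm square legs, each inset 41 mm from the nearest pair of top edges, running from the floor to the underside of the top. Four apron rails, 84 mm thick and 93 mm tall, run between adjacent legs with their top edges flush with the underside of the top and their outer faces flush with the legs' outer faces.

B is a rectangular picture frame lying in the x–z plane (depth along y). The opening is 394 mm wide (x) by 188 mm tall (z), surrounded by a border 47 mm wide on all four sides. The frame is 19 mm deep and is made of two full-height vertical stiles with two horizontal rails fitted between them.

C is a bookshelf 1149 mm wide overall, 391 mm deep and 924 mm tall. The two sides are 27 mm thick vertical panels. 4 horizontal shelves of 27 mm thickness span between the inner faces of the sides; the lowest shelf sits on the floor and shelves are stacked with a clear vertical gap of 248 mm between each pair.

The picture frame is on the floor beside the table on its −y side. The bookshelf is on top of the table, centred.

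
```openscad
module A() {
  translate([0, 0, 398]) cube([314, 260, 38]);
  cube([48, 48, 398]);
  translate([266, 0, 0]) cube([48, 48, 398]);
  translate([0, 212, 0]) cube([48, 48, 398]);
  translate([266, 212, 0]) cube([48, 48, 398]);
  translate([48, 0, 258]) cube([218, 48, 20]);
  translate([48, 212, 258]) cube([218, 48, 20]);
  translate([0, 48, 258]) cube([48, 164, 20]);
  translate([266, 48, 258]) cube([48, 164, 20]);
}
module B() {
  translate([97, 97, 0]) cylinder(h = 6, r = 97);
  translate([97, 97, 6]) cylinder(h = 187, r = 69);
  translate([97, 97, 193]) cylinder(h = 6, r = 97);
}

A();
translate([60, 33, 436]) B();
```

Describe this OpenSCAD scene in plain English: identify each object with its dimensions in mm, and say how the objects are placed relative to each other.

A is a four-legged stool. The seat is a 314×260×38 mm slab whose top surface is at z = 436 mm; four square legs, each 48×48 mm in cross-section, run from the floor (z = 0) to the underside of the seat, each flush with a corner of the seat. Four stretchers, 48 mm wide and 20 mm tall, connect adjacent legs with their undersides at z = 258 mm, each running between the inner faces of the legs it joins and aligned with the legs' outer faces on the other axis.

B is a spool: two coaxial disc flanges of radius 97 mm and thickness 6 mm, joined by a core cylinder of radius 69 mm and height 187 mm. The lower flange rests on z = 0 and the three cylinders share a vertical axis.

The spool is on top of the stool, centred.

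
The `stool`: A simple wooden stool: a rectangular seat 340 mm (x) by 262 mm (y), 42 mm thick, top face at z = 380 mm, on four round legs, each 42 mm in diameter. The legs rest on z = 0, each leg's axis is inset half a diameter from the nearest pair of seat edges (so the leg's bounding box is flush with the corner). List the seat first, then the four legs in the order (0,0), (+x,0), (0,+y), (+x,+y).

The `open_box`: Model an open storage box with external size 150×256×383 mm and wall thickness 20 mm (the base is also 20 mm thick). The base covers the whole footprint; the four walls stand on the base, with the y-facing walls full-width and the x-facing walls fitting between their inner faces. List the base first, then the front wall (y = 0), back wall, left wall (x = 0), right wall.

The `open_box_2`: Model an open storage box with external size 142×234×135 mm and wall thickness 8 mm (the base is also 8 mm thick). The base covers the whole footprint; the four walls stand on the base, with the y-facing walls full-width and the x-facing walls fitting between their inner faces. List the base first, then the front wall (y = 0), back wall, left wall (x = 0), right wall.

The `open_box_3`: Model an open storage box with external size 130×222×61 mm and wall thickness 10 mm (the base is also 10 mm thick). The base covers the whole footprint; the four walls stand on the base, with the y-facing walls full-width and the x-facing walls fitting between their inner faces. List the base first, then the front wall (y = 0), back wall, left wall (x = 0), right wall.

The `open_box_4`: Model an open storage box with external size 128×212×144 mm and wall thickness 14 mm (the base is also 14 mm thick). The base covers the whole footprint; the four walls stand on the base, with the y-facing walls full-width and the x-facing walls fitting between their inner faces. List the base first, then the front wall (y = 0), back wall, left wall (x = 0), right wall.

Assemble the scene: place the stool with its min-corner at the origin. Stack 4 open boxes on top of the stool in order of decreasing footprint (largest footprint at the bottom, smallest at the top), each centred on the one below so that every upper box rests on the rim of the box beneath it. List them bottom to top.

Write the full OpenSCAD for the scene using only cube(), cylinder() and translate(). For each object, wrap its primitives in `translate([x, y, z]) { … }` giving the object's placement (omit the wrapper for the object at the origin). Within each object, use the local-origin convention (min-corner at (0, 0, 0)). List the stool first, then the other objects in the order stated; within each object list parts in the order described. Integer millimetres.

translate([0, 0, 338]) cube([340, 262, 42]);
translate([21, 21, 0]) cylinder(h = 338, r = 21);
translate([319, 21, 0]) cylinder(h = 338, r = 21);
translate([21, 241, 0]) cylinder(h = 338, r = 21);
translate([319, 241, 0]) cylinder(h = 338, r = 21);
translate([95, 3, 380]) {
  cube([150, 256, 20]);
  translate([0, 0, 20]) cube([150, 20, 363]);
  translate([0, 236, 20]) cube([150, 20, 363]);
  translate([0, 20, 20]) cube([20, 216, 363]);
  translate([130, 20, 20]) cube([20, 216, 363]);
}
translate([99, 14, 763]) {
  cube([142, 234, 8]);
  translate([0, 0, 8]) cube([142, 8, 127]);
  translate([0, 226, 8]) cube([142, 8, 127]);
  translate([0, 8, 8]) cube([8, 218, 127]);
  translate([134, 8, 8]) cube([8, 218, 127]);
}
translate([105, 20, 898]) {
  cube([130, 222, 10]);
  translate([0, 0, 10]) cube([130, 10, 51]);
  translate([0, 212, 10]) cube([130, 10, 51]);
  translate([0, 10, 10]) cube([10, 202, 51]);
  translate([120, 10, 10]) cube([10, 202, 51]);
}
translate([106, 25, 959]) {
  cube([128, 212, 14]);
  translate([0, 0, 14]) cube([128, 14, 130]);
  translate([0, 198, 14]) cube([128, 14, 130]);
  translate([0, 14, 14]) cube([14, 184, 130]);
  translate([114, 14, 14]) cube([14, 184, 130]);
}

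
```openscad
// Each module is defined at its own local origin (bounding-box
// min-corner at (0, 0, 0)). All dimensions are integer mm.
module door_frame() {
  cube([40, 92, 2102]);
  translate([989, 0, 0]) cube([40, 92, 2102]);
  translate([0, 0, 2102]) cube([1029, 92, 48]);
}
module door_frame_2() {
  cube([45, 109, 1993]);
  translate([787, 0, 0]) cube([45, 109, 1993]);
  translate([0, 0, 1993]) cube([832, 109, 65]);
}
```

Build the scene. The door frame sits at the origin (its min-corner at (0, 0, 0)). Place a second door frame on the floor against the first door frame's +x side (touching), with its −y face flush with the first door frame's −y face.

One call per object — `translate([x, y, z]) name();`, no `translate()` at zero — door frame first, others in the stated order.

door_frame();
translate([1029, 0, 0]) door_frame_2();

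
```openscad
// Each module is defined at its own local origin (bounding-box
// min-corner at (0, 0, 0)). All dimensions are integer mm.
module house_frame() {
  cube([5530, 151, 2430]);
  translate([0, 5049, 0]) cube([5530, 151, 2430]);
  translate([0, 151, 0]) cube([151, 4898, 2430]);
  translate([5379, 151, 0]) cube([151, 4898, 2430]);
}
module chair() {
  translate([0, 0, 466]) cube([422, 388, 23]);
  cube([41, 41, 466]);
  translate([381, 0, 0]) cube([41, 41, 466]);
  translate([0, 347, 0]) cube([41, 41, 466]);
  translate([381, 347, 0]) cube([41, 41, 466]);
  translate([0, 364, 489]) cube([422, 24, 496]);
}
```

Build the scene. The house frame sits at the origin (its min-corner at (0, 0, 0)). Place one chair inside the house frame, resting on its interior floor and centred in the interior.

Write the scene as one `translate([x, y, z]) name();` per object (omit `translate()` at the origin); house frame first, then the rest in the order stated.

house_frame();
translate([2554, 2406, 0]) chair();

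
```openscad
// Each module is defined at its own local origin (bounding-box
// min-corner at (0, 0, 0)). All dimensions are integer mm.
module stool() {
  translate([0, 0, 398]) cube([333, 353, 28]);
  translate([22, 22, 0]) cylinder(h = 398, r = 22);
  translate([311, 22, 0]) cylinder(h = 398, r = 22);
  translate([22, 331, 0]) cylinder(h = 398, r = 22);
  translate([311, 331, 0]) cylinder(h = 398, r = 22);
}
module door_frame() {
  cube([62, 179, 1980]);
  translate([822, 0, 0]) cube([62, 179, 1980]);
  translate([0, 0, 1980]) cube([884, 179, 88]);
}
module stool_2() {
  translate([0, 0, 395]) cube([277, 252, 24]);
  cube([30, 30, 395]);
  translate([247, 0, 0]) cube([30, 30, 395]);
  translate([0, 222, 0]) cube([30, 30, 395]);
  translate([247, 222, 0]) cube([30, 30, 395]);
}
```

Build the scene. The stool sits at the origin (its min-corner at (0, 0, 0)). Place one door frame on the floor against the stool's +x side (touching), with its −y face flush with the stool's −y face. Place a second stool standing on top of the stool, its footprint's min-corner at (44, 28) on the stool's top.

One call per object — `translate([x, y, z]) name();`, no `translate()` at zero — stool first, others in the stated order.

stool();
translate([333, 0, 0]) door_frame();
translate([44, 28, 426]) stool_2();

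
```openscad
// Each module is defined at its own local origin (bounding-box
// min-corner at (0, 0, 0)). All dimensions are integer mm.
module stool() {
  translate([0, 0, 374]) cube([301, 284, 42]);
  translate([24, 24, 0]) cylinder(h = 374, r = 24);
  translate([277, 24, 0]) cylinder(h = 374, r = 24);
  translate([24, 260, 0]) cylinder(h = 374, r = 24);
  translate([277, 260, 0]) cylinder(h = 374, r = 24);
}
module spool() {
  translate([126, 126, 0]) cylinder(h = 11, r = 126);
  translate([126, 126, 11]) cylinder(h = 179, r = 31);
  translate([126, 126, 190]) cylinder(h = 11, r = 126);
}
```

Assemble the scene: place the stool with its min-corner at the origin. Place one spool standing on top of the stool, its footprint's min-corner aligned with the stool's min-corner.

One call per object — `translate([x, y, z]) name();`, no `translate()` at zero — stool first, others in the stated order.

stool();
translate([0, 0, 416]) spool();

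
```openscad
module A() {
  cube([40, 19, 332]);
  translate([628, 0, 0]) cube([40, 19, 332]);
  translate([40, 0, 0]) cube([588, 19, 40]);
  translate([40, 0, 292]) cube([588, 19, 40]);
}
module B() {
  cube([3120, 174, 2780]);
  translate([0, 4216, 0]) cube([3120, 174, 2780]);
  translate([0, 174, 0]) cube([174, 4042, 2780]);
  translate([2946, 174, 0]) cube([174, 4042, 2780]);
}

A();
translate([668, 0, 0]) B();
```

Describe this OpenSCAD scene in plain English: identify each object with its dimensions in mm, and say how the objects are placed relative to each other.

A is a rectangular picture frame lying in the x–z plane (depth along y). The opening is 588 mm wide (x) by 252 mm tall (z), surrounded by a border 40 mm wide on all four sides. The frame is 19 mm deep and is made of two full-height vertical stiles with two horizontal rails fitted between them.

B is the wall frame of a small rectangular building: four walls, each 2780 mm tall and 174 mm thick, enclosing a footprint 3120 mm (x) by 4390 mm (y) outside-to-outside, with no floor or roof. The front and back walls (the −y and +y sides) span the full width; the two side walls fit between them.

The house frame is against the picture frame's +x side, with their −y faces flush.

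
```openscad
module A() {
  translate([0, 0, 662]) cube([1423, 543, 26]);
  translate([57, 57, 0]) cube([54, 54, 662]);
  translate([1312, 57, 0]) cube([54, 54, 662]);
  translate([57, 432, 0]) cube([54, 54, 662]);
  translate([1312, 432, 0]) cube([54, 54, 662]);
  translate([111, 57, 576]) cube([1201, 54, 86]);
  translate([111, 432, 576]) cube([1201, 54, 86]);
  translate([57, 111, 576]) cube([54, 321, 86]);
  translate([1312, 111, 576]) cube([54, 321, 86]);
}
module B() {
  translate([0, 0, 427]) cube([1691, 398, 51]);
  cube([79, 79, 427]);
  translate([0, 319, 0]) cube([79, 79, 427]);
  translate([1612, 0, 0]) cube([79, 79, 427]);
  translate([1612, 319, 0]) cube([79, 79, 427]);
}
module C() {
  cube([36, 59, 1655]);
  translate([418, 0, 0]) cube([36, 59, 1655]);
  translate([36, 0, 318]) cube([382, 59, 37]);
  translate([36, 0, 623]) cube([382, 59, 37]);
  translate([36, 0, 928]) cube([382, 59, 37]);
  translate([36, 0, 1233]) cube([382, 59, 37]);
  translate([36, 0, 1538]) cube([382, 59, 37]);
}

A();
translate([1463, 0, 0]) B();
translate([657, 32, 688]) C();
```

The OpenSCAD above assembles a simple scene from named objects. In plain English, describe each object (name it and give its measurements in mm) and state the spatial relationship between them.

A is a table with a 1423×543 mm rectangular top, 26 mm thick, top surface at z = 688 mm, supported by four 54×54 mm square legs, each inset 57 mm from the nearest pair of top edges, running from the floor. Four apron rails, 54 mm thick and 86 mm tall, run between adjacent legs with their top edges flush with the underside of the top and their outer faces flush with the legs' outer faces.

B is a long wooden bench with a 1691 mm (x) × 398 mm (y) seat, 51 mm thick, its top surface 478 mm above the floor. Four 79 mm square legs at the seat corners, flush with the edges, run from z = 0 to the seat underside.

C is a straight ladder. Two 36×59 mm vertical rails, 1655 mm tall, stand 454 mm apart (outside-to-outside) with their front faces coplanar on the −y side. 5 rungs, each 59 mm deep and 37 mm tall, span between the inner faces of the rails, front faces flush with the rails. The lowest rung's underside is at z = 318 mm and rungs are spaced 305 mm apart (underside to underside).

The bench is on the floor beside the table on its +x side. The ladder is on top of the table.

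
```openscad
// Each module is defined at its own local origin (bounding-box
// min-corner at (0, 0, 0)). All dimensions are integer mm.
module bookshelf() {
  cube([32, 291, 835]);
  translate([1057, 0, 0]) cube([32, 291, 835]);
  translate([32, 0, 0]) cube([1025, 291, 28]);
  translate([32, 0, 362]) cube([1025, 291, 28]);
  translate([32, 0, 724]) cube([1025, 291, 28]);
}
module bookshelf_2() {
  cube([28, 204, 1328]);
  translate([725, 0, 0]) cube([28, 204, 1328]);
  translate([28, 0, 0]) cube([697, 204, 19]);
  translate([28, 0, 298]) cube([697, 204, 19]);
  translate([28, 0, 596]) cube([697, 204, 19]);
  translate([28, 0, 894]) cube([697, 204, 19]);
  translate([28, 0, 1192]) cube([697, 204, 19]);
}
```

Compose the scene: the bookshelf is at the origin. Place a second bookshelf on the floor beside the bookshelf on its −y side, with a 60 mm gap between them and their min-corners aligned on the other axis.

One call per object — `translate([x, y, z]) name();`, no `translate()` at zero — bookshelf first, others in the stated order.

bookshelf();
translate([0, -264, 0]) bookshelf_2();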